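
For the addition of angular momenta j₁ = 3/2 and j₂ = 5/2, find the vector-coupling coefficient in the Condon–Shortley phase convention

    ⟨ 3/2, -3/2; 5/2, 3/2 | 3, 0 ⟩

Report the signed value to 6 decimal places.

triangle: 1!·2!·4!/8! = 48/40320
(j±m)!: 0!·3!·4!·1!·3!·3! = 5184
prefactor² = (2J+1)·Δ·N² = 216/5
  k=1: −1/(1!·0!·2!·3!·0!·1!) = -1/12
Σ = -1/12  ⇒  CG² = 216/5·(-1/12)² = 3/10
CG = −√(3/10) = -0.547723

−√(3/10) = -0.547723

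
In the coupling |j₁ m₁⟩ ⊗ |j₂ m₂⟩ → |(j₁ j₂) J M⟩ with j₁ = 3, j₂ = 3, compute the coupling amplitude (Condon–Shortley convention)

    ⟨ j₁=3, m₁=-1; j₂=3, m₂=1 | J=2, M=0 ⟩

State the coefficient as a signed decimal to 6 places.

√[5·4!2!2!/9! · 2!4!4!2!2!2!] = √(256/21)
  +(−1)^2/∏(2,2,2,2,0,0)! = 1/16  (running 1/16)
  +(−1)^3/∏(3,1,1,1,1,1)! = -1/6  (running -5/48)
  +(−1)^4/∏(4,0,0,0,2,2)! = 1/96  (running -3/32)
⟨..|..⟩ = √(256/21)·(-3/32) = -0.327327

-0.327327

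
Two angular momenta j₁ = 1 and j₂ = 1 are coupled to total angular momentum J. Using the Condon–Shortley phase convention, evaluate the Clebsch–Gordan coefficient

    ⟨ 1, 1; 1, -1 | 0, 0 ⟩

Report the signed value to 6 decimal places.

j₁+j₂−J=2  J+j₁−j₂=0  J−j₁+j₂=0  j₁+j₂+J+1=3
(j₁±m₁, j₂±m₂, J±M) = (2,0,0,2,0,0)
P² = 4/3
sum k=0..0:
  [0] +1/2 = 1/2
S = 1/2
C² = P²·S² = 1/3 ; C = +0.577350

+0.577350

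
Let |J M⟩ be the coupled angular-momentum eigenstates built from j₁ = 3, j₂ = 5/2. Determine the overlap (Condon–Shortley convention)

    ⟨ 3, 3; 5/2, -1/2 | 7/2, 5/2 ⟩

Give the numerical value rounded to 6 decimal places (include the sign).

√[8·2!4!3!/10! · 6!0!2!3!6!1!] = √(27648/7)
  +(−1)^0/∏(0,2,0,2,4,1)! = 1/96  (running 1/96)
⟨..|..⟩ = √(27648/7)·(1/96) = +0.654654

+√(3/7) = +0.654654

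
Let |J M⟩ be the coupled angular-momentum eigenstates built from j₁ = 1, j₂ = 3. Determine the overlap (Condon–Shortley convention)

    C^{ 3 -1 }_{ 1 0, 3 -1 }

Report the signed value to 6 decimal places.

+√(1/12) ≈ +0.288675

j₁+j₂−J=1  J+j₁−j₂=1  J−j₁+j₂=5  j₁+j₂+J+1=8
(j₁±m₁, j₂±m₂, J±M) = (1,1,2,4,2,4)
P² = 48
sum k=0..1:
  [0] +1/12 = 1/12
  [1] −1/24 = -1/24
S = 1/24
C² = P²·S² = 1/12 ; C = +0.288675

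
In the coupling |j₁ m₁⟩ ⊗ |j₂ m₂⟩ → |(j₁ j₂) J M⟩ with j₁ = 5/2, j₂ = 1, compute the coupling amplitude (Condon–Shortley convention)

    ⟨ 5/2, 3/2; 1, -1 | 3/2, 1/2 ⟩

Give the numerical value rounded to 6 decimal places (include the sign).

+√(2/5) ≈ +0.632456

j₁+j₂−J=2  J+j₁−j₂=3  J−j₁+j₂=0  j₁+j₂+J+1=6
(j₁±m₁, j₂±m₂, J±M) = (4,1,0,2,2,1)
P² = 32/5
sum k=0..0:
  [0] +1/4 = 1/4
S = 1/4
C² = P²·S² = 2/5 ; C = +0.632456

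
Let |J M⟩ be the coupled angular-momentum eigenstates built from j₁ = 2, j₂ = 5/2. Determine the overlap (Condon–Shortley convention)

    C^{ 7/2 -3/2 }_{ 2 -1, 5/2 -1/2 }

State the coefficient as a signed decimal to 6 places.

−√(2/21) = -0.308607

triangle: 1!*3!*4!/9! = 144/362880
(j±m)!: 1!*3!*2!*3!*2!*5! = 17280
prefactor² = (2J+1)*Δ*N² = 384/7
  k=0: +1/(0!*1!*3!*2!*0!*2!) = 1/24
  k=1: −1/(1!*0!*2!*1!*1!*3!) = -1/12
Σ = -1/24  ⇒  CG² = 384/7*(-1/24)² = 2/21
CG = −√(2/21) = -0.308607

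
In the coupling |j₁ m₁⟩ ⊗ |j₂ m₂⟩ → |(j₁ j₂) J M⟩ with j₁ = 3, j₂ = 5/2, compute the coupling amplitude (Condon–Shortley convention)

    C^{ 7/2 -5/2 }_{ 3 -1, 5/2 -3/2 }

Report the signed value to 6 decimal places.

triangle: 2!×4!×3!/10! = 288/3628800
(j±m)!: 2!×4!×1!×4!×1!×6! = 829440
prefactor² = (2J+1)×Δ×N² = 18432/35
  k=0: +1/(0!×2!×4!×1!×0!×2!) = 1/96
  k=1: −1/(1!×1!×3!×0!×1!×3!) = -1/36
Σ = -5/288  ⇒  CG² = 18432/35×(-5/288)² = 10/63
CG = −√(10/63) = -0.398410

−√(10/63) ≈ -0.398410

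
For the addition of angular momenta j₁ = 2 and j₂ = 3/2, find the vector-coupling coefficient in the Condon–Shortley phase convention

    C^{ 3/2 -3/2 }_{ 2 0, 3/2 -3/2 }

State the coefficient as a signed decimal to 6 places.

+√(1/5) ≈ +0.447214

√[4·2!2!1!/6! · 2!2!0!3!0!3!] = √(16/5)
  +(−1)^0/∏(0,2,2,0,0,1)! = 1/4  (running 1/4)
⟨..|..⟩ = √(16/5)·(1/4) = +0.447214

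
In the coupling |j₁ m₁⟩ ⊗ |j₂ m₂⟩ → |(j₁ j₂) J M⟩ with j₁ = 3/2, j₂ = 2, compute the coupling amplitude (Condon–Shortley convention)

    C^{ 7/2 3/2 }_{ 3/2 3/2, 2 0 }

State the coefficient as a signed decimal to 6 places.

+0.534522  (= +√(2/7))

triangle: 0!×3!×4!/8! = 144/40320
(j±m)!: 3!×0!×2!×2!×5!×2! = 5760
prefactor² = (2J+1)×Δ×N² = 1152/7
  k=0: +1/(0!×0!×0!×2!×3!×2!) = 1/24
Σ = 1/24  ⇒  CG² = 1152/7×1/24² = 2/7
CG = +√(2/7) = +0.534522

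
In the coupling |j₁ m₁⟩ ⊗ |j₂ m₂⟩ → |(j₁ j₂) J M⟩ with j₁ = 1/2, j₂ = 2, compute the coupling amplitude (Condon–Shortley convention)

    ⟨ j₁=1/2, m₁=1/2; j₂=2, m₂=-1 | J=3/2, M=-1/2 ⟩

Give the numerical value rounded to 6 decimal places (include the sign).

+√(3/5) ≈ +0.774597

√[4·1!0!3!/5! · 1!0!1!3!1!2!] = √(12/5)
  +(−1)^0/∏(0,1,0,1,0,2)! = 1/2  (running 1/2)
⟨..|..⟩ = √(12/5)·(1/2) = +0.774597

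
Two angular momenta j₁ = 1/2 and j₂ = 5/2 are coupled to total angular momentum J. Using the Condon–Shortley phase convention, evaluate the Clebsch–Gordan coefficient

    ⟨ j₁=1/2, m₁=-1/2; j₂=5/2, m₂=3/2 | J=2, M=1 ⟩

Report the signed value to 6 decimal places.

√[5·1!0!4!/6! · 0!1!4!1!3!1!] = √(24)
  +(−1)^1/∏(1,0,0,3,0,1)! = -1/6  (running -1/6)
⟨..|..⟩ = √(24)·(-1/6) = -0.816497

-0.816497  (= −√(2/3))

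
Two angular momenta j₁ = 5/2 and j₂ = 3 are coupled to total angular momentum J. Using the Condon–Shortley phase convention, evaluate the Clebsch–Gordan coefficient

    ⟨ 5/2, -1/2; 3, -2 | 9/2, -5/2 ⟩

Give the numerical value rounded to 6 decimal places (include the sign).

j₁+j₂−J=1  J+j₁−j₂=4  J−j₁+j₂=5  j₁+j₂+J+1=11
(j₁±m₁, j₂±m₂, J±M) = (2,3,1,5,2,7)
P² = 115200/11
sum k=0..1:
  [0] +1/144 = 1/144
  [1] −1/480 = -1/480
S = 7/1440
C² = P²·S² = 49/198 ; C = +0.497468

+0.497468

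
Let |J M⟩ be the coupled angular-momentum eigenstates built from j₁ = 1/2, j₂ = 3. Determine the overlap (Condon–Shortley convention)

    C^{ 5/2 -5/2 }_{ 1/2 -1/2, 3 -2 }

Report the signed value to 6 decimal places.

j₁+j₂−J=1  J+j₁−j₂=0  J−j₁+j₂=5  j₁+j₂+J+1=7
(j₁±m₁, j₂±m₂, J±M) = (0,1,1,5,0,5)
P² = 14400/7
sum k=1..1:
  [1] −1/120 = -1/120
S = -1/120
C² = P²·S² = 1/7 ; C = -0.377964

−√(1/7) = -0.377964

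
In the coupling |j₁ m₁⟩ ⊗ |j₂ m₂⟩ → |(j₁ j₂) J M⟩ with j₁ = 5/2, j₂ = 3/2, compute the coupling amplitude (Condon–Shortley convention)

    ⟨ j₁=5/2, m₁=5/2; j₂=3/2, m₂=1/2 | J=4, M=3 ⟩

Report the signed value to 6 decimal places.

+√(3/8) = +0.612372

j₁+j₂−J=0  J+j₁−j₂=5  J−j₁+j₂=3  j₁+j₂+J+1=9
(j₁±m₁, j₂±m₂, J±M) = (5,0,2,1,7,1)
P² = 21600
sum k=0..0:
  [0] +1/240 = 1/240
S = 1/240
C² = P²·S² = 3/8 ; C = +0.612372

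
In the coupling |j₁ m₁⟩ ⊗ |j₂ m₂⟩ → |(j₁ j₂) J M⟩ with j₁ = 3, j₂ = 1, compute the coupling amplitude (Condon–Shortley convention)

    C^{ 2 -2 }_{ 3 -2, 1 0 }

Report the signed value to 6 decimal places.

√[5·2!4!0!/7! · 1!5!1!1!0!4!] = √(960/7)
  +(−1)^1/∏(1,1,4,0,0,0)! = -1/24  (running -1/24)
⟨..|..⟩ = √(960/7)·(-1/24) = -0.487950

−√(5/21) = -0.487950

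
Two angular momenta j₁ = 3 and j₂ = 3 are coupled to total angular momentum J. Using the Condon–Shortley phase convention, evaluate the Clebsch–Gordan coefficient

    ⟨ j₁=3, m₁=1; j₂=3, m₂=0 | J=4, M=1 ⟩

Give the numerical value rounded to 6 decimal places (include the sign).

−√(15/154) = -0.312094

√[9·2!4!4!/11! · 4!2!3!3!5!3!] = √(124416/385)
  +(−1)^0/∏(0,2,2,3,2,1)! = 1/48  (running 1/48)
  +(−1)^1/∏(1,1,1,2,3,2)! = -1/24  (running -1/48)
  +(−1)^2/∏(2,0,0,1,4,3)! = 1/288  (running -5/288)
⟨..|..⟩ = √(124416/385)·(-5/288) = -0.312094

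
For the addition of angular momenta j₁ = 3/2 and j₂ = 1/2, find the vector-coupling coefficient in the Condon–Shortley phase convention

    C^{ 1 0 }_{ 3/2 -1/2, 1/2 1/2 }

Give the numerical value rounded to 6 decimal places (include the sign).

-0.707107  (= −√(1/2))

j₁+j₂−J=1  J+j₁−j₂=2  J−j₁+j₂=0  j₁+j₂+J+1=4
(j₁±m₁, j₂±m₂, J±M) = (1,2,1,0,1,1)
P² = 1/2
sum k=1..1:
  [1] −1/1 = -1
S = -1
C² = P²·S² = 1/2 ; C = -0.707107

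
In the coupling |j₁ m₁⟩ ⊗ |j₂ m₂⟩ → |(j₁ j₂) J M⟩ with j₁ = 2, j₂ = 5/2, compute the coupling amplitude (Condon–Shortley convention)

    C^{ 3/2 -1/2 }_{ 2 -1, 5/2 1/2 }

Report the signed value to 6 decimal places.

triangle: 3!*1!*2!/7! = 12/5040
(j±m)!: 1!*3!*3!*2!*1!*2! = 144
prefactor² = (2J+1)*Δ*N² = 48/35
  k=2: +1/(2!*1!*1!*1!*0!*1!) = 1/2
  k=3: −1/(3!*0!*0!*0!*1!*2!) = -1/12
Σ = 5/12  ⇒  CG² = 48/35*5/12² = 5/21
CG = +√(5/21) = +0.487950

+0.487950  (= +√(5/21))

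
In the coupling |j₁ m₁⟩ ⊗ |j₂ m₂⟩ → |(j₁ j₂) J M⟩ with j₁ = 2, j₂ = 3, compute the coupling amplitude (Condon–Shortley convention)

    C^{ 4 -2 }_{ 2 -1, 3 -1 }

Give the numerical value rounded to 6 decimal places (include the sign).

−√(1/28) ≈ -0.188982

triangle: 1!·3!·5!/10! = 720/3628800
(j±m)!: 1!·3!·2!·4!·2!·6! = 414720
prefactor² = (2J+1)·Δ·N² = 5184/7
  k=0: +1/(0!·1!·3!·2!·0!·3!) = 1/72
  k=1: −1/(1!·0!·2!·1!·1!·4!) = -1/48
Σ = -1/144  ⇒  CG² = 5184/7·(-1/144)² = 1/28
CG = −√(1/28) = -0.188982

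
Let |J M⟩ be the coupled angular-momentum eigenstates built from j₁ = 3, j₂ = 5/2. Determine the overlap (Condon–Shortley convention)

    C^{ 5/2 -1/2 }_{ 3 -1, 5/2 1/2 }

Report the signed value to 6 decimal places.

+√(8/35) = +0.478091

√[6·3!3!2!/9! · 2!4!3!2!2!3!] = √(288/35)
  +(−1)^1/∏(1,2,3,2,0,0)! = -1/24  (running -1/24)
  +(−1)^2/∏(2,1,2,1,1,1)! = 1/4  (running 5/24)
  +(−1)^3/∏(3,0,1,0,2,2)! = -1/24  (running 1/6)
⟨..|..⟩ = √(288/35)·(1/6) = +0.478091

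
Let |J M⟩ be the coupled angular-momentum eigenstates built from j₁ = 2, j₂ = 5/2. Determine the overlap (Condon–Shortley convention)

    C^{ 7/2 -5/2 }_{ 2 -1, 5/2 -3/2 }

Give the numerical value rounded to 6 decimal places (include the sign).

+√(1/63) ≈ +0.125988

triangle: 1!·3!·4!/9! = 144/362880
(j±m)!: 1!·3!·1!·4!·1!·6! = 103680
prefactor² = (2J+1)·Δ·N² = 2304/7
  k=0: +1/(0!·1!·3!·1!·0!·3!) = 1/36
  k=1: −1/(1!·0!·2!·0!·1!·4!) = -1/48
Σ = 1/144  ⇒  CG² = 2304/7·1/144² = 1/63
CG = +√(1/63) = +0.125988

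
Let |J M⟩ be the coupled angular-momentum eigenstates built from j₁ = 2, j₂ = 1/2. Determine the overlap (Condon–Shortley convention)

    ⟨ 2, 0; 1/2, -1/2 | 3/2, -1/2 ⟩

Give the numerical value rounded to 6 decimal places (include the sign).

j₁+j₂−J=1  J+j₁−j₂=3  J−j₁+j₂=0  j₁+j₂+J+1=5
(j₁±m₁, j₂±m₂, J±M) = (2,2,0,1,1,2)
P² = 8/5
sum k=0..0:
  [0] +1/2 = 1/2
S = 1/2
C² = P²·S² = 2/5 ; C = +0.632456

+√(2/5) ≈ +0.632456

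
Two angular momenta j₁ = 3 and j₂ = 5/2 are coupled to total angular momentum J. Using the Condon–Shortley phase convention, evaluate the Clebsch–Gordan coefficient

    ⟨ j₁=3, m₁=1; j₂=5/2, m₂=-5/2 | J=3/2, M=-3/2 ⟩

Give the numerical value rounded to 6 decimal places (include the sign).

j₁+j₂−J=4  J+j₁−j₂=2  J−j₁+j₂=1  j₁+j₂+J+1=8
(j₁±m₁, j₂±m₂, J±M) = (4,2,0,5,0,3)
P² = 1152/7
sum k=0..0:
  [0] +1/48 = 1/48
S = 1/48
C² = P²·S² = 1/14 ; C = +0.267261

+0.267261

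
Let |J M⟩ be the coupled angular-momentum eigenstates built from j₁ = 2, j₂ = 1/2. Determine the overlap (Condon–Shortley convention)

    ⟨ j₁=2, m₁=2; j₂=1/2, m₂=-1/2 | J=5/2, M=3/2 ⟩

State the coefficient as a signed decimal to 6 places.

√[6·0!4!1!/6! · 4!0!0!1!4!1!] = √(576/5)
  +(−1)^0/∏(0,0,0,0,4,1)! = 1/24  (running 1/24)
⟨..|..⟩ = √(576/5)·(1/24) = +0.447214

+√(1/5) = +0.447214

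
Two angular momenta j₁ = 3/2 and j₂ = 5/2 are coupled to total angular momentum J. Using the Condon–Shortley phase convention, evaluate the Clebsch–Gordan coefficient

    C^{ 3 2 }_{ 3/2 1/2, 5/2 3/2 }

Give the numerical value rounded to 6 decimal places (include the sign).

√[7·1!2!4!/8! · 2!1!4!1!5!1!] = √(48)
  +(−1)^0/∏(0,1,1,4,1,0)! = 1/24  (running 1/24)
  +(−1)^1/∏(1,0,0,3,2,1)! = -1/12  (running -1/24)
⟨..|..⟩ = √(48)·(-1/24) = -0.288675

−√(1/12) ≈ -0.288675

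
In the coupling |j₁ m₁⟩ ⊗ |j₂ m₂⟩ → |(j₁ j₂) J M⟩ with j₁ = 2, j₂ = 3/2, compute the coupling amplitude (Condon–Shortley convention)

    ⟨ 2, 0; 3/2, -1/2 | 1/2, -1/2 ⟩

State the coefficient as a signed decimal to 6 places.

j₁+j₂−J=3  J+j₁−j₂=1  J−j₁+j₂=0  j₁+j₂+J+1=5
(j₁±m₁, j₂±m₂, J±M) = (2,2,1,2,0,1)
P² = 4/5
sum k=1..1:
  [1] −1/2 = -1/2
S = -1/2
C² = P²·S² = 1/5 ; C = -0.447214

−√(1/5) ≈ -0.447214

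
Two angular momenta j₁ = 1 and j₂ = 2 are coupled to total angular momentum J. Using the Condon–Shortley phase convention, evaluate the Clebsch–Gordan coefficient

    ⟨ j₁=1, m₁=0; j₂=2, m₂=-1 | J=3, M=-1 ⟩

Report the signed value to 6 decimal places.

√[7·0!2!4!/7! · 1!1!1!3!2!4!] = √(96/5)
  +(−1)^0/∏(0,0,1,1,1,3)! = 1/6  (running 1/6)
⟨..|..⟩ = √(96/5)·(1/6) = +0.730297

+0.730297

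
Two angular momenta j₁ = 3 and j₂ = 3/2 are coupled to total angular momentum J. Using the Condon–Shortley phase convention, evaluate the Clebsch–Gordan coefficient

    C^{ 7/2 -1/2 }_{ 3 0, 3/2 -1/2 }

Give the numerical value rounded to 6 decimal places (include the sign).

+0.308607

triangle: 1!*5!*2!/9! = 240/362880
(j±m)!: 3!*3!*1!*2!*3!*4! = 10368
prefactor² = (2J+1)*Δ*N² = 384/7
  k=0: +1/(0!*1!*3!*1!*2!*1!) = 1/12
  k=1: −1/(1!*0!*2!*0!*3!*2!) = -1/24
Σ = 1/24  ⇒  CG² = 384/7*1/24² = 2/21
CG = +√(2/21) = +0.308607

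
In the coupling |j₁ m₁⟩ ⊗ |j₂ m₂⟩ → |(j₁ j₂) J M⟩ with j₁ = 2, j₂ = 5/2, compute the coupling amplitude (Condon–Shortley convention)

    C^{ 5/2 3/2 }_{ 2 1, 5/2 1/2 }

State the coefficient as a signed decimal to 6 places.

√[6·2!2!3!/8! · 3!1!3!2!4!1!] = √(216/35)
  +(−1)^0/∏(0,2,1,3,1,0)! = 1/12  (running 1/12)
  +(−1)^1/∏(1,1,0,2,2,1)! = -1/4  (running -1/6)
⟨..|..⟩ = √(216/35)·(-1/6) = -0.414039

-0.414039  (= −√(6/35))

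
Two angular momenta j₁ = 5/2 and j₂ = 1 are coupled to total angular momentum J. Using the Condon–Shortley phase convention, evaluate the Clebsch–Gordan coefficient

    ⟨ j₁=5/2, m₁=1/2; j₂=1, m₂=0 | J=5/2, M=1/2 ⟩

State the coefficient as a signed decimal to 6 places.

+0.169031  (= +√(1/35))

j₁+j₂−J=1  J+j₁−j₂=4  J−j₁+j₂=1  j₁+j₂+J+1=7
(j₁±m₁, j₂±m₂, J±M) = (3,2,1,1,3,2)
P² = 144/35
sum k=0..1:
  [0] +1/4 = 1/4
  [1] −1/6 = -1/6
S = 1/12
C² = P²·S² = 1/35 ; C = +0.169031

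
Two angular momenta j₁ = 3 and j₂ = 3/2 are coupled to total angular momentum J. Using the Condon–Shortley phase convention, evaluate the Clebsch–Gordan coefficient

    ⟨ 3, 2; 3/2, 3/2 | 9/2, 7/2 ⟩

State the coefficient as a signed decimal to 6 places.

j₁+j₂−J=0  J+j₁−j₂=6  J−j₁+j₂=3  j₁+j₂+J+1=10
(j₁±m₁, j₂±m₂, J±M) = (5,1,3,0,8,1)
P² = 345600
sum k=0..0:
  [0] +1/720 = 1/720
S = 1/720
C² = P²·S² = 2/3 ; C = +0.816497

+√(2/3) = +0.816497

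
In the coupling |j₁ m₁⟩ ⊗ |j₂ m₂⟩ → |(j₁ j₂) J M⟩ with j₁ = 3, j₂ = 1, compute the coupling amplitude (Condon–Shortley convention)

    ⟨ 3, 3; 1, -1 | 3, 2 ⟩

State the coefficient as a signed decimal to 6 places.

√[7·1!5!1!/8! · 6!0!0!2!5!1!] = √(3600)
  +(−1)^0/∏(0,1,0,0,5,1)! = 1/120  (running 1/120)
⟨..|..⟩ = √(3600)·(1/120) = +0.500000

+√(1/4) = +0.500000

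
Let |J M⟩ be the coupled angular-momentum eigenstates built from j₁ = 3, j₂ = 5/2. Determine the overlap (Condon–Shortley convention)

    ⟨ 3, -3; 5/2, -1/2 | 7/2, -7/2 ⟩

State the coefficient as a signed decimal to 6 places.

+√(1/3) = +0.577350

triangle: 2!*4!*3!/10! = 288/3628800
(j±m)!: 0!*6!*2!*3!*0!*7! = 43545600
prefactor² = (2J+1)*Δ*N² = 27648
  k=2: +1/(2!*0!*4!*0!*0!*3!) = 1/288
Σ = 1/288  ⇒  CG² = 27648*1/288² = 1/3
CG = +√(1/3) = +0.577350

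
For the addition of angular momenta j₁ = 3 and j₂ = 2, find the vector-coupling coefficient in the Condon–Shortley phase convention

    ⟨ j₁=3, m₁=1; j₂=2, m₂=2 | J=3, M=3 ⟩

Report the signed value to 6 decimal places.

+√(1/6) ≈ +0.408248

j₁+j₂−J=2  J+j₁−j₂=4  J−j₁+j₂=2  j₁+j₂+J+1=9
(j₁±m₁, j₂±m₂, J±M) = (4,2,4,0,6,0)
P² = 1536
sum k=2..2:
  [2] +1/96 = 1/96
S = 1/96
C² = P²·S² = 1/6 ; C = +0.408248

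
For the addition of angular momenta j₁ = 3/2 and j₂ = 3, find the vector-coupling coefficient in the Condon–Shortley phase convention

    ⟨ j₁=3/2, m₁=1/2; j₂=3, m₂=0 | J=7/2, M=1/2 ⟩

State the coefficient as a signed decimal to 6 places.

triangle: 1!*2!*5!/9! = 240/362880
(j±m)!: 2!*1!*3!*3!*4!*3! = 10368
prefactor² = (2J+1)*Δ*N² = 384/7
  k=0: +1/(0!*1!*1!*3!*1!*2!) = 1/12
  k=1: −1/(1!*0!*0!*2!*2!*3!) = -1/24
Σ = 1/24  ⇒  CG² = 384/7*1/24² = 2/21
CG = +√(2/21) = +0.308607

+√(2/21) = +0.308607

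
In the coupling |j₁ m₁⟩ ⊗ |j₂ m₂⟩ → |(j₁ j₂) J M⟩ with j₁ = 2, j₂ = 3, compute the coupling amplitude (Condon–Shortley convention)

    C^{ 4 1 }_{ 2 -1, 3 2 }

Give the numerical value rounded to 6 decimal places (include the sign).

√[9·1!3!5!/10! · 1!3!5!1!5!3!] = √(6480/7)
  +(−1)^0/∏(0,1,3,5,0,0)! = 1/720  (running 1/720)
  +(−1)^1/∏(1,0,2,4,1,1)! = -1/48  (running -7/360)
⟨..|..⟩ = √(6480/7)·(-7/360) = -0.591608

-0.591608  (= −√(7/20))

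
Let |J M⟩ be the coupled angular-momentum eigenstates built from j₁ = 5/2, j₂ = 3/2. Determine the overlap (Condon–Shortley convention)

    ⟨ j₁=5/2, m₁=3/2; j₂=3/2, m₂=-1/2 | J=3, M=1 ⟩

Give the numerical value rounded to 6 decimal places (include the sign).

triangle: 1!·4!·2!/8! = 48/40320
(j±m)!: 4!·1!·1!·2!·4!·2! = 2304
prefactor² = (2J+1)·Δ·N² = 96/5
  k=0: +1/(0!·1!·1!·1!·3!·1!) = 1/6
  k=1: −1/(1!·0!·0!·0!·4!·2!) = -1/48
Σ = 7/48  ⇒  CG² = 96/5·7/48² = 49/120
CG = +√(49/120) = +0.639010

+√(49/120) = +0.639010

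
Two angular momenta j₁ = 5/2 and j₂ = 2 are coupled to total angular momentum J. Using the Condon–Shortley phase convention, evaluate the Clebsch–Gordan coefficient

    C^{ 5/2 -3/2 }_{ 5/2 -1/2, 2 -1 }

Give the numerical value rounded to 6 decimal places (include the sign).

-0.414039

√[6·2!3!2!/8! · 2!3!1!3!1!4!] = √(216/35)
  +(−1)^0/∏(0,2,3,1,0,1)! = 1/12  (running 1/12)
  +(−1)^1/∏(1,1,2,0,1,2)! = -1/4  (running -1/6)
⟨..|..⟩ = √(216/35)·(-1/6) = -0.414039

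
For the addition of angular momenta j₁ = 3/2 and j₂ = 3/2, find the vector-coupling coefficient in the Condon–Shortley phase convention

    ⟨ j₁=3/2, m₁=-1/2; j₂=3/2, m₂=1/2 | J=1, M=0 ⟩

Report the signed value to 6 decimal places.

−√(1/20) ≈ -0.223607

j₁+j₂−J=2  J+j₁−j₂=1  J−j₁+j₂=1  j₁+j₂+J+1=5
(j₁±m₁, j₂±m₂, J±M) = (1,2,2,1,1,1)
P² = 1/5
sum k=1..2:
  [1] −1/1 = -1
  [2] +1/2 = 1/2
S = -1/2
C² = P²·S² = 1/20 ; C = -0.223607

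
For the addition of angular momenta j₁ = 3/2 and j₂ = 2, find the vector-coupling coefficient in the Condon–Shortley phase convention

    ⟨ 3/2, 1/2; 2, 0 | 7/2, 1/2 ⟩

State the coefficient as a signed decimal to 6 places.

√[8·0!3!4!/8! · 2!1!2!2!4!3!] = √(1152/35)
  +(−1)^0/∏(0,0,1,2,2,2)! = 1/8  (running 1/8)
⟨..|..⟩ = √(1152/35)·(1/8) = +0.717137

+0.717137  (= +√(18/35))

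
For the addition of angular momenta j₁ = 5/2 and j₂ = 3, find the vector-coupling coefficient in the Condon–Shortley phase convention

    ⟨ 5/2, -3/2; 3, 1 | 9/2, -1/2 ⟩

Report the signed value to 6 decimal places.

triangle: 1!*4!*5!/11! = 2880/39916800
(j±m)!: 1!*4!*4!*2!*4!*5! = 3317760
prefactor² = (2J+1)*Δ*N² = 184320/77
  k=0: +1/(0!*1!*4!*4!*0!*1!) = 1/576
  k=1: −1/(1!*0!*3!*3!*1!*2!) = -1/72
Σ = -7/576  ⇒  CG² = 184320/77*(-7/576)² = 35/99
CG = −√(35/99) = -0.594588

-0.594588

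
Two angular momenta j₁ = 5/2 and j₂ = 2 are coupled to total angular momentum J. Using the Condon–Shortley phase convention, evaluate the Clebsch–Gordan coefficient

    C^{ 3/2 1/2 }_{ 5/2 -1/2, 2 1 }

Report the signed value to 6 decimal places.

+√(5/21) ≈ +0.487950

j₁+j₂−J=3  J+j₁−j₂=2  J−j₁+j₂=1  j₁+j₂+J+1=7
(j₁±m₁, j₂±m₂, J±M) = (2,3,3,1,2,1)
P² = 48/35
sum k=2..3:
  [2] +1/2 = 1/2
  [3] −1/12 = -1/12
S = 5/12
C² = P²·S² = 5/21 ; C = +0.487950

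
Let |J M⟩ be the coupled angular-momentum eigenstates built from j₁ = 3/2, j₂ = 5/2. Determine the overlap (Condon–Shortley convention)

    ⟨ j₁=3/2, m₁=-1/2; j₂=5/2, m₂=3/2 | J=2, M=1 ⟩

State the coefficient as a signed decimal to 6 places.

j₁+j₂−J=2  J+j₁−j₂=1  J−j₁+j₂=3  j₁+j₂+J+1=7
(j₁±m₁, j₂±m₂, J±M) = (1,2,4,1,3,1)
P² = 24/7
sum k=1..2:
  [1] −1/6 = -1/6
  [2] +1/4 = 1/4
S = 1/12
C² = P²·S² = 1/42 ; C = +0.154303

+√(1/42) = +0.154303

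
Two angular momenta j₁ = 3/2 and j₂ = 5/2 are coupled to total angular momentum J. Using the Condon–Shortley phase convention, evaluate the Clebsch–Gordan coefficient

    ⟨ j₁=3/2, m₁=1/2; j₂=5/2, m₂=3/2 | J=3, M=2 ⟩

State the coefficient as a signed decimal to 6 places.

j₁+j₂−J=1  J+j₁−j₂=2  J−j₁+j₂=4  j₁+j₂+J+1=8
(j₁±m₁, j₂±m₂, J±M) = (2,1,4,1,5,1)
P² = 48
sum k=0..1:
  [0] +1/24 = 1/24
  [1] −1/12 = -1/12
S = -1/24
C² = P²·S² = 1/12 ; C = -0.288675

-0.288675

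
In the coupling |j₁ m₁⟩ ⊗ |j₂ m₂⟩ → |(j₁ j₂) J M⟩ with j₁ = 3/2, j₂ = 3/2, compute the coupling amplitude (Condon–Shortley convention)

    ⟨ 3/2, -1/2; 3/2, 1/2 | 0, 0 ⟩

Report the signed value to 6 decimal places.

j₁+j₂−J=3  J+j₁−j₂=0  J−j₁+j₂=0  j₁+j₂+J+1=4
(j₁±m₁, j₂±m₂, J±M) = (1,2,2,1,0,0)
P² = 1
sum k=2..2:
  [2] +1/2 = 1/2
S = 1/2
C² = P²·S² = 1/4 ; C = +0.500000

+0.500000  (= +√(1/4))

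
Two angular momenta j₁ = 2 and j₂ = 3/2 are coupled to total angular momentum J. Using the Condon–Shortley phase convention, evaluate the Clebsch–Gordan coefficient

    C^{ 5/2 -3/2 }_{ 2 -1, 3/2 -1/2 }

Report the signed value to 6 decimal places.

triangle: 1!·3!·2!/7! = 12/5040
(j±m)!: 1!·3!·1!·2!·1!·4! = 288
prefactor² = (2J+1)·Δ·N² = 144/35
  k=0: +1/(0!·1!·3!·1!·0!·1!) = 1/6
  k=1: −1/(1!·0!·2!·0!·1!·2!) = -1/4
Σ = -1/12  ⇒  CG² = 144/35·(-1/12)² = 1/35
CG = −√(1/35) = -0.169031

-0.169031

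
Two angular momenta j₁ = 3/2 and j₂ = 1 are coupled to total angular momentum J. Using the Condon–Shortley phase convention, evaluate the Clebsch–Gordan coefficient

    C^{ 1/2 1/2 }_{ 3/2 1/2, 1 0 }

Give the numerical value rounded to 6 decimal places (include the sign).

−√(1/3) = -0.577350

triangle: 2!×1!×0!/4! = 2/24
(j±m)!: 2!×1!×1!×1!×1!×0! = 2
prefactor² = (2J+1)×Δ×N² = 1/3
  k=1: −1/(1!×1!×0!×0!×1!×0!) = -1
Σ = -1  ⇒  CG² = 1/3×(-1)² = 1/3
CG = −√(1/3) = -0.577350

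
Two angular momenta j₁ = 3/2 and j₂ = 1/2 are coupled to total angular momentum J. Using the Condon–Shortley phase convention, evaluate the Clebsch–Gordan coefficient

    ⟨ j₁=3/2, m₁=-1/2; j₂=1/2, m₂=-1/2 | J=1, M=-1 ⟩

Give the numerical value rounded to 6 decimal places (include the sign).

+√(1/4) ≈ +0.500000

j₁+j₂−J=1  J+j₁−j₂=2  J−j₁+j₂=0  j₁+j₂+J+1=4
(j₁±m₁, j₂±m₂, J±M) = (1,2,0,1,0,2)
P² = 1
sum k=0..0:
  [0] +1/2 = 1/2
S = 1/2
C² = P²·S² = 1/4 ; C = +0.500000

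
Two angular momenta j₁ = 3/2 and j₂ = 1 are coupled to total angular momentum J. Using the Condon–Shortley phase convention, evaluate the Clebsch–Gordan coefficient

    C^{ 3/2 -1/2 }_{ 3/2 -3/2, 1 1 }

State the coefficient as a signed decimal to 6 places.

−√(2/5) = -0.632456

√[4·1!2!1!/5! · 0!3!2!0!1!2!] = √(8/5)
  +(−1)^1/∏(1,0,2,1,0,0)! = -1/2  (running -1/2)
⟨..|..⟩ = √(8/5)·(-1/2) = -0.632456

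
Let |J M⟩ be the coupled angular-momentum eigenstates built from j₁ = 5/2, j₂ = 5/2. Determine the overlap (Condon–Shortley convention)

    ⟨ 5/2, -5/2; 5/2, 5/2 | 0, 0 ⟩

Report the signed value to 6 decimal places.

j₁+j₂−J=5  J+j₁−j₂=0  J−j₁+j₂=0  j₁+j₂+J+1=6
(j₁±m₁, j₂±m₂, J±M) = (0,5,5,0,0,0)
P² = 2400
sum k=5..5:
  [5] −1/120 = -1/120
S = -1/120
C² = P²·S² = 1/6 ; C = -0.408248

-0.408248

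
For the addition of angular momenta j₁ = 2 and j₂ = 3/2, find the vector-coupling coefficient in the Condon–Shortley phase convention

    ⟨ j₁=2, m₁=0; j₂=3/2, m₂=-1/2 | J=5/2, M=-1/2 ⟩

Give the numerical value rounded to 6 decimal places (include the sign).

+√(3/35) = +0.292770

triangle: 1!·3!·2!/7! = 12/5040
(j±m)!: 2!·2!·1!·2!·2!·3! = 96
prefactor² = (2J+1)·Δ·N² = 48/35
  k=0: +1/(0!·1!·2!·1!·1!·1!) = 1/2
  k=1: −1/(1!·0!·1!·0!·2!·2!) = -1/4
Σ = 1/4  ⇒  CG² = 48/35·1/4² = 3/35
CG = +√(3/35) = +0.292770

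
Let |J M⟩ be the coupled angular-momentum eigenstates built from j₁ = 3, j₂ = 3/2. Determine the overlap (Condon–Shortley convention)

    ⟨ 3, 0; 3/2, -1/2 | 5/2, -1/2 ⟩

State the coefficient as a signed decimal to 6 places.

√[6·2!4!1!/8! · 3!3!1!2!2!3!] = √(216/35)
  +(−1)^0/∏(0,2,3,1,1,0)! = 1/12  (running 1/12)
  +(−1)^1/∏(1,1,2,0,2,1)! = -1/4  (running -1/6)
⟨..|..⟩ = √(216/35)·(-1/6) = -0.414039

-0.414039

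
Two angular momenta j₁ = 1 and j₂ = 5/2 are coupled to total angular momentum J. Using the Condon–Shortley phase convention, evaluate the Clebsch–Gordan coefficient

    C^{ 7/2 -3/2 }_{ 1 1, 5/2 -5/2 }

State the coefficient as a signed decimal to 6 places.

triangle: 0!×2!×5!/8! = 240/40320
(j±m)!: 2!×0!×0!×5!×2!×5! = 57600
prefactor² = (2J+1)×Δ×N² = 19200/7
  k=0: +1/(0!×0!×0!×0!×2!×5!) = 1/240
Σ = 1/240  ⇒  CG² = 19200/7×1/240² = 1/21
CG = +√(1/21) = +0.218218

+√(1/21) ≈ +0.218218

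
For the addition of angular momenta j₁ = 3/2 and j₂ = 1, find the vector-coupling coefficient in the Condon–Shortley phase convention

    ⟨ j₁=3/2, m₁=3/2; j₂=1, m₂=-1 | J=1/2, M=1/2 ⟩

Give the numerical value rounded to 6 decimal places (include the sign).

√[2·2!1!0!/4! · 3!0!0!2!1!0!] = √(2)
  +(−1)^0/∏(0,2,0,0,1,0)! = 1/2  (running 1/2)
⟨..|..⟩ = √(2)·(1/2) = +0.707107

+√(1/2) = +0.707107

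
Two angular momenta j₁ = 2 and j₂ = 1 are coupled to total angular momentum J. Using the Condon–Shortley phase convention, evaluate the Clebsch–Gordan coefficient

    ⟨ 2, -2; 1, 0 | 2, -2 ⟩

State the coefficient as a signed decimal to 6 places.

triangle: 1!*3!*1!/6! = 6/720
(j±m)!: 0!*4!*1!*1!*0!*4! = 576
prefactor² = (2J+1)*Δ*N² = 24
  k=1: −1/(1!*0!*3!*0!*0!*1!) = -1/6
Σ = -1/6  ⇒  CG² = 24*(-1/6)² = 2/3
CG = −√(2/3) = -0.816497

-0.816497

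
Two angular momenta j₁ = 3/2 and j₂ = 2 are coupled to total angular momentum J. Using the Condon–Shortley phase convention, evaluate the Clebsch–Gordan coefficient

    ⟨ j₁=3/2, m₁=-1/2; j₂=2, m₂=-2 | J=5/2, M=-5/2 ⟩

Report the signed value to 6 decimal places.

triangle: 1!×2!×3!/7! = 12/5040
(j±m)!: 1!×2!×0!×4!×0!×5! = 5760
prefactor² = (2J+1)×Δ×N² = 576/7
  k=0: +1/(0!×1!×2!×0!×0!×3!) = 1/12
Σ = 1/12  ⇒  CG² = 576/7×1/12² = 4/7
CG = +√(4/7) = +0.755929

+0.755929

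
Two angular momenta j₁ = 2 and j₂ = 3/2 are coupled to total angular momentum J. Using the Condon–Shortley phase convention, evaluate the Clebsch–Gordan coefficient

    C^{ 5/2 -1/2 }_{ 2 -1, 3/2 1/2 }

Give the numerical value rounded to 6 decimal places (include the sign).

√[6·1!3!2!/7! · 1!3!2!1!2!3!] = √(72/35)
  +(−1)^0/∏(0,1,3,2,0,0)! = 1/12  (running 1/12)
  +(−1)^1/∏(1,0,2,1,1,1)! = -1/2  (running -5/12)
⟨..|..⟩ = √(72/35)·(-5/12) = -0.597614

−√(5/14) = -0.597614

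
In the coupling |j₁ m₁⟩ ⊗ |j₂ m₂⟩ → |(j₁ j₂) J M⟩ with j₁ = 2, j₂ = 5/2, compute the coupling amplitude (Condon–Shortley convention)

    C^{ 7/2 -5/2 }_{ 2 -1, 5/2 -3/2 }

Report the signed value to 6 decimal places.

triangle: 1!*3!*4!/9! = 144/362880
(j±m)!: 1!*3!*1!*4!*1!*6! = 103680
prefactor² = (2J+1)*Δ*N² = 2304/7
  k=0: +1/(0!*1!*3!*1!*0!*3!) = 1/36
  k=1: −1/(1!*0!*2!*0!*1!*4!) = -1/48
Σ = 1/144  ⇒  CG² = 2304/7*1/144² = 1/63
CG = +√(1/63) = +0.125988

+√(1/63) = +0.125988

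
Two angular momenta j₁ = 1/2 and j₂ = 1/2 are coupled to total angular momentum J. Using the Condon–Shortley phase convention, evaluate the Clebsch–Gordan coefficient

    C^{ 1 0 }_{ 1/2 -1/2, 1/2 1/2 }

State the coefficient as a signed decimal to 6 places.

+√(1/2) = +0.707107

triangle: 0!*1!*1!/3! = 1/6
(j±m)!: 0!*1!*1!*0!*1!*1! = 1
prefactor² = (2J+1)*Δ*N² = 1/2
  k=0: +1/(0!*0!*1!*1!*0!*0!) = 1
Σ = 1  ⇒  CG² = 1/2*1² = 1/2
CG = +√(1/2) = +0.707107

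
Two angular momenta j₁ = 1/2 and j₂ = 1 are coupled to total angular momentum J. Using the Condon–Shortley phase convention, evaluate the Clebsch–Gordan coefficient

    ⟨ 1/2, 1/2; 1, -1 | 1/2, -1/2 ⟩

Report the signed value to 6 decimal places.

+0.816497

j₁+j₂−J=1  J+j₁−j₂=0  J−j₁+j₂=1  j₁+j₂+J+1=3
(j₁±m₁, j₂±m₂, J±M) = (1,0,0,2,0,1)
P² = 2/3
sum k=0..0:
  [0] +1/1 = 1
S = 1
C² = P²·S² = 2/3 ; C = +0.816497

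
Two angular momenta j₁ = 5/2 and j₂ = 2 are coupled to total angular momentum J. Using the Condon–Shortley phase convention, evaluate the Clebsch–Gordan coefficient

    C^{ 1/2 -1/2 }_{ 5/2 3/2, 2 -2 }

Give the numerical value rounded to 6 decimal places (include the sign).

+0.258199  (= +√(1/15))

triangle: 4!×1!×0!/6! = 24/720
(j±m)!: 4!×1!×0!×4!×0!×1! = 576
prefactor² = (2J+1)×Δ×N² = 192/5
  k=0: +1/(0!×4!×1!×0!×0!×0!) = 1/24
Σ = 1/24  ⇒  CG² = 192/5×1/24² = 1/15
CG = +√(1/15) = +0.258199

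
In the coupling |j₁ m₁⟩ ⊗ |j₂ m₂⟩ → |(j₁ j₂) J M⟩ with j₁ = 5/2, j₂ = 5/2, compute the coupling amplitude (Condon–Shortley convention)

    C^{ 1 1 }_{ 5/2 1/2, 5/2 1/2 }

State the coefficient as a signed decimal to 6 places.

+√(9/35) ≈ +0.507093

j₁+j₂−J=4  J+j₁−j₂=1  J−j₁+j₂=1  j₁+j₂+J+1=7
(j₁±m₁, j₂±m₂, J±M) = (3,2,3,2,2,0)
P² = 144/35
sum k=2..2:
  [2] +1/4 = 1/4
S = 1/4
C² = P²·S² = 9/35 ; C = +0.507093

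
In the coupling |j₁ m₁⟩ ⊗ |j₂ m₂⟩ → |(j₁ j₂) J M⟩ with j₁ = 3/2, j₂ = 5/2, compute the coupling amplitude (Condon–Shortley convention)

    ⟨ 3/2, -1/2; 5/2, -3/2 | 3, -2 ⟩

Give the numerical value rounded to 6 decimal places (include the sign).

+√(1/12) = +0.288675

√[7·1!2!4!/8! · 1!2!1!4!1!5!] = √(48)
  +(−1)^0/∏(0,1,2,1,0,3)! = 1/12  (running 1/12)
  +(−1)^1/∏(1,0,1,0,1,4)! = -1/24  (running 1/24)
⟨..|..⟩ = √(48)·(1/24) = +0.288675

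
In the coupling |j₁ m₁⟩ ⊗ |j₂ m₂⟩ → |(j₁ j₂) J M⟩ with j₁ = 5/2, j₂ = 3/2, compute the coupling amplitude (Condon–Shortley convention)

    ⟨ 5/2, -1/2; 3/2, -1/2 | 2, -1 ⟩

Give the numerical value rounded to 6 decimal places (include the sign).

-0.545545

√[5·2!3!1!/7! · 2!3!1!2!1!3!] = √(12/7)
  +(−1)^0/∏(0,2,3,1,0,0)! = 1/12  (running 1/12)
  +(−1)^1/∏(1,1,2,0,1,1)! = -1/2  (running -5/12)
⟨..|..⟩ = √(12/7)·(-5/12) = -0.545545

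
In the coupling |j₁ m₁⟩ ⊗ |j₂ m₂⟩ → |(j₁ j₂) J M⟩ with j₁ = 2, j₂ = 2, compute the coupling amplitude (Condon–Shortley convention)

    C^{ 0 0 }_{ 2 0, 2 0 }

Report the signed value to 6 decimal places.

+√(1/5) ≈ +0.447214

j₁+j₂−J=4  J+j₁−j₂=0  J−j₁+j₂=0  j₁+j₂+J+1=5
(j₁±m₁, j₂±m₂, J±M) = (2,2,2,2,0,0)
P² = 16/5
sum k=2..2:
  [2] +1/4 = 1/4
S = 1/4
C² = P²·S² = 1/5 ; C = +0.447214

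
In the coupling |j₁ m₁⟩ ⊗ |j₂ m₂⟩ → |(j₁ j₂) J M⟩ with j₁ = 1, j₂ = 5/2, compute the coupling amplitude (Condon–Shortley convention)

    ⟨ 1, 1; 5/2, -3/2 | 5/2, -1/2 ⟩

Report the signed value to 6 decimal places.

+0.676123  (= +√(16/35))

√[6·1!1!4!/7! · 2!0!1!4!2!3!] = √(576/35)
  +(−1)^0/∏(0,1,0,1,1,3)! = 1/6  (running 1/6)
⟨..|..⟩ = √(576/35)·(1/6) = +0.676123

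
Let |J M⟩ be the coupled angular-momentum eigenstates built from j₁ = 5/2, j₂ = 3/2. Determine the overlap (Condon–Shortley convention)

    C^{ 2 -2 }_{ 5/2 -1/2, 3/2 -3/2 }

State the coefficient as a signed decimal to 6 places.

j₁+j₂−J=2  J+j₁−j₂=3  J−j₁+j₂=1  j₁+j₂+J+1=7
(j₁±m₁, j₂±m₂, J±M) = (2,3,0,3,0,4)
P² = 144/7
sum k=0..0:
  [0] +1/12 = 1/12
S = 1/12
C² = P²·S² = 1/7 ; C = +0.377964

+0.377964  (= +√(1/7))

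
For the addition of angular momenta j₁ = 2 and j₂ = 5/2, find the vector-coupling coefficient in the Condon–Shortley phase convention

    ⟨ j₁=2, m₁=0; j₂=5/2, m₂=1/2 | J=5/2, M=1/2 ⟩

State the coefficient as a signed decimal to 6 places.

-0.478091  (= −√(8/35))

j₁+j₂−J=2  J+j₁−j₂=2  J−j₁+j₂=3  j₁+j₂+J+1=8
(j₁±m₁, j₂±m₂, J±M) = (2,2,3,2,3,2)
P² = 72/35
sum k=0..2:
  [0] +1/24 = 1/24
  [1] −1/2 = -1/2
  [2] +1/8 = 1/8
S = -1/3
C² = P²·S² = 8/35 ; C = -0.478091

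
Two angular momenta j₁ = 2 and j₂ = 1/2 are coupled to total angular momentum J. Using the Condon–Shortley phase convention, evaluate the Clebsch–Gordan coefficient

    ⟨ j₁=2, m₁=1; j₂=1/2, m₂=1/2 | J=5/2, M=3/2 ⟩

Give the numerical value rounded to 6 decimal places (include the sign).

+0.894427  (= +√(4/5))

j₁+j₂−J=0  J+j₁−j₂=4  J−j₁+j₂=1  j₁+j₂+J+1=6
(j₁±m₁, j₂±m₂, J±M) = (3,1,1,0,4,1)
P² = 144/5
sum k=0..0:
  [0] +1/6 = 1/6
S = 1/6
C² = P²·S² = 4/5 ; C = +0.894427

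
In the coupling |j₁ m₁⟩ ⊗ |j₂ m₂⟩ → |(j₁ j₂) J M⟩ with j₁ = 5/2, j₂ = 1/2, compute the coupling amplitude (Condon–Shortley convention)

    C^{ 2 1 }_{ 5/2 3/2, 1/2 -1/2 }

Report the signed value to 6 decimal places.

triangle: 1!·4!·0!/6! = 24/720
(j±m)!: 4!·1!·0!·1!·3!·1! = 144
prefactor² = (2J+1)·Δ·N² = 24
  k=0: +1/(0!·1!·1!·0!·3!·0!) = 1/6
Σ = 1/6  ⇒  CG² = 24·1/6² = 2/3
CG = +√(2/3) = +0.816497

+√(2/3) ≈ +0.816497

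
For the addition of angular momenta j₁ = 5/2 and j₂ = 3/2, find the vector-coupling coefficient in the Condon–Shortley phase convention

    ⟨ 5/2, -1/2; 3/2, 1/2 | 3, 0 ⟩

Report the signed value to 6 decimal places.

√[7·1!4!2!/8! · 2!3!2!1!3!3!] = √(36/5)
  +(−1)^0/∏(0,1,3,2,1,0)! = 1/12  (running 1/12)
  +(−1)^1/∏(1,0,2,1,2,1)! = -1/4  (running -1/6)
⟨..|..⟩ = √(36/5)·(-1/6) = -0.447214

−√(1/5) ≈ -0.447214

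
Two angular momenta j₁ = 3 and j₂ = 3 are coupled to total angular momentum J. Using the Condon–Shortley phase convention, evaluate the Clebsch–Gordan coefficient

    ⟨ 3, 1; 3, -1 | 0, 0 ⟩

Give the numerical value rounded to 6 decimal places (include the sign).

+0.377964  (= +√(1/7))

j₁+j₂−J=6  J+j₁−j₂=0  J−j₁+j₂=0  j₁+j₂+J+1=7
(j₁±m₁, j₂±m₂, J±M) = (4,2,2,4,0,0)
P² = 2304/7
sum k=2..2:
  [2] +1/48 = 1/48
S = 1/48
C² = P²·S² = 1/7 ; C = +0.377964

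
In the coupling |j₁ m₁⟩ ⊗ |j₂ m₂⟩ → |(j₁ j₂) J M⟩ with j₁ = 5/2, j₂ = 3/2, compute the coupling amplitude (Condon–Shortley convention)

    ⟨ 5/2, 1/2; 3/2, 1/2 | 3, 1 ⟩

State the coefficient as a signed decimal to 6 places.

√[7·1!4!2!/8! · 3!2!2!1!4!2!] = √(48/5)
  +(−1)^0/∏(0,1,2,2,2,0)! = 1/8  (running 1/8)
  +(−1)^1/∏(1,0,1,1,3,1)! = -1/6  (running -1/24)
⟨..|..⟩ = √(48/5)·(-1/24) = -0.129099

-0.129099  (= −√(1/60))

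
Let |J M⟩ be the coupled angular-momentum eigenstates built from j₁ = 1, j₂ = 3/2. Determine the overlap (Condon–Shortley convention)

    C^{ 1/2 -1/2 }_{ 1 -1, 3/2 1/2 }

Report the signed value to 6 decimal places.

j₁+j₂−J=2  J+j₁−j₂=0  J−j₁+j₂=1  j₁+j₂+J+1=4
(j₁±m₁, j₂±m₂, J±M) = (0,2,2,1,0,1)
P² = 2/3
sum k=2..2:
  [2] +1/2 = 1/2
S = 1/2
C² = P²·S² = 1/6 ; C = +0.408248

+0.408248  (= +√(1/6))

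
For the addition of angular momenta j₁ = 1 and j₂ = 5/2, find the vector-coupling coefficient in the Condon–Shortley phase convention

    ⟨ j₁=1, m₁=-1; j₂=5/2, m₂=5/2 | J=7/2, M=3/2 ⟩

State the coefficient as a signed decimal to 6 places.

+√(1/21) = +0.218218

triangle: 0!*2!*5!/8! = 240/40320
(j±m)!: 0!*2!*5!*0!*5!*2! = 57600
prefactor² = (2J+1)*Δ*N² = 19200/7
  k=0: +1/(0!*0!*2!*5!*0!*0!) = 1/240
Σ = 1/240  ⇒  CG² = 19200/7*1/240² = 1/21
CG = +√(1/21) = +0.218218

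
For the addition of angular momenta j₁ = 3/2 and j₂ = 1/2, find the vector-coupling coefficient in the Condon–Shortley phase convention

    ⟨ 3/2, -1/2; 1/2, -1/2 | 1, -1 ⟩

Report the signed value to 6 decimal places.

j₁+j₂−J=1  J+j₁−j₂=2  J−j₁+j₂=0  j₁+j₂+J+1=4
(j₁±m₁, j₂±m₂, J±M) = (1,2,0,1,0,2)
P² = 1
sum k=0..0:
  [0] +1/2 = 1/2
S = 1/2
C² = P²·S² = 1/4 ; C = +0.500000

+√(1/4) ≈ +0.500000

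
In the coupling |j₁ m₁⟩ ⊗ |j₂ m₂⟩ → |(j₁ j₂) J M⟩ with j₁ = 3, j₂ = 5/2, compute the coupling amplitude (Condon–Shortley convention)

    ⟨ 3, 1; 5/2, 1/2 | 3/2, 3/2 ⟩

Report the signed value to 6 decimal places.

triangle: 4!*2!*1!/8! = 48/40320
(j±m)!: 4!*2!*3!*2!*3!*0! = 3456
prefactor² = (2J+1)*Δ*N² = 576/35
  k=2: +1/(2!*2!*0!*1!*2!*0!) = 1/8
Σ = 1/8  ⇒  CG² = 576/35*1/8² = 9/35
CG = +√(9/35) = +0.507093

+0.507093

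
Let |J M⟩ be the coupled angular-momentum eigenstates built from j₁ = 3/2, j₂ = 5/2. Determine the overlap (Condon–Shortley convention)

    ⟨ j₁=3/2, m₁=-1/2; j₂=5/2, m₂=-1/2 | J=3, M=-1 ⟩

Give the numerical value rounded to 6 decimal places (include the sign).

−√(1/60) = -0.129099

√[7·1!2!4!/8! · 1!2!2!3!2!4!] = √(48/5)
  +(−1)^0/∏(0,1,2,2,0,2)! = 1/8  (running 1/8)
  +(−1)^1/∏(1,0,1,1,1,3)! = -1/6  (running -1/24)
⟨..|..⟩ = √(48/5)·(-1/24) = -0.129099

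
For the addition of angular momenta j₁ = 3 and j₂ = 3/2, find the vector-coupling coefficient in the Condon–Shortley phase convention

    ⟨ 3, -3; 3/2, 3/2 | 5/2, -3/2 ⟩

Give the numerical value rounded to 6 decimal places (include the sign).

√[6·2!4!1!/8! · 0!6!3!0!1!4!] = √(5184/7)
  +(−1)^2/∏(2,0,4,1,0,0)! = 1/48  (running 1/48)
⟨..|..⟩ = √(5184/7)·(1/48) = +0.566947

+0.566947  (= +√(9/28))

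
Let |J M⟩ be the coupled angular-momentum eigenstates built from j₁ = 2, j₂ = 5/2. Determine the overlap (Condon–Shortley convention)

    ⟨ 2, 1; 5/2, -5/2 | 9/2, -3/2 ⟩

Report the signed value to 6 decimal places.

triangle: 0!×4!×5!/10! = 2880/3628800
(j±m)!: 3!×1!×0!×5!×3!×6! = 3110400
prefactor² = (2J+1)×Δ×N² = 172800/7
  k=0: +1/(0!×0!×1!×0!×3!×5!) = 1/720
Σ = 1/720  ⇒  CG² = 172800/7×1/720² = 1/21
CG = +√(1/21) = +0.218218

+0.218218  (= +√(1/21))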